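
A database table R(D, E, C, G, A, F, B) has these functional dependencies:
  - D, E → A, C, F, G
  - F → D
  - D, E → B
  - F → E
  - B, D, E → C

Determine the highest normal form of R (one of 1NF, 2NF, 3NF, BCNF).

BCNF

Candidate keys: {D, E}, {F}. Prime attributes: {D, E, F}.
The left-hand side of every FD is a superkey, so BCNF is satisfied.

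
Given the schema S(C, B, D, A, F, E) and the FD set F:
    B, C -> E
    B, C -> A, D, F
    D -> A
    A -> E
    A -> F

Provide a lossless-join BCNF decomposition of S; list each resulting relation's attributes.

{A, D}; {A, E, F}; {B, C, D}

Candidate key of the original relation: {B, C}.
{A, B, C, D, E, F}: {D} determines {A, D, E, F} here but is not a superkey — split on D -> A, E, F, giving {A, D, E, F} and {B, C, D}.
{A, D, E, F}: {A} determines {A, E, F} here but is not a superkey — split on A -> E, F, giving {A, E, F} and {A, D}.
{A, E, F}: every determinant is a superkey — BCNF.
{A, D}: every determinant is a superkey — BCNF.
{B, C, D}: every determinant is a superkey — BCNF.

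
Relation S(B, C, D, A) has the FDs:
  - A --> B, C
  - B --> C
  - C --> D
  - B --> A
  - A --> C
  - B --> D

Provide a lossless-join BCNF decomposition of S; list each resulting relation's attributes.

Candidate keys of the original relation: {A}, {B}.
In {A, B, C, D}, {C} is not a superkey ({C}⁺ restricted to this set is {C, D}), so split on C --> D into {C, D} and {A, B, C}.
{C, D}: every determinant is a superkey — BCNF.
{A, B, C}: every determinant is a superkey — BCNF.

{A, B, C}; {C, D}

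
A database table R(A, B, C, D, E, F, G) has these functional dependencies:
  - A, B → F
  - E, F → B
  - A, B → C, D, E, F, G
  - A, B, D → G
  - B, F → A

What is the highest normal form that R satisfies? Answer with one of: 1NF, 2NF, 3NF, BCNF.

Candidate keys: {A, B}, {B, F}, {E, F}. Prime attributes: {A, B, E, F}.
Every FD has a superkey on the left, so the relation is in BCNF.

BCNF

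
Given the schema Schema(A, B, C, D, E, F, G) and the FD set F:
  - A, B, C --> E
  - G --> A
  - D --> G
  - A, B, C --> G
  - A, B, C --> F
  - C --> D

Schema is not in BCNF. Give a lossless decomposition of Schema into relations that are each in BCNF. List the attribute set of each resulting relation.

{A, G}; {B, C, E, F}; {C, D}; {D, G}

Candidate key of the original relation: {B, C}.
Within {A, B, C, D, E, F, G}: {G}⁺ ∩ {A, B, C, D, E, F, G} = {A, G}, not the whole set, so G --> A violates BCNF; decompose into {A, G} and {B, C, D, E, F, G}.
{A, G} is in BCNF.
Within {B, C, D, E, F, G}: {D}⁺ ∩ {B, C, D, E, F, G} = {D, G}, not the whole set, so D --> G violates BCNF; decompose into {D, G} and {B, C, D, E, F}.
{D, G} is in BCNF.
Within {B, C, D, E, F}: {C}⁺ ∩ {B, C, D, E, F} = {C, D}, not the whole set, so C --> D violates BCNF; decompose into {C, D} and {B, C, E, F}.
{C, D} is in BCNF.
{B, C, E, F} is in BCNF.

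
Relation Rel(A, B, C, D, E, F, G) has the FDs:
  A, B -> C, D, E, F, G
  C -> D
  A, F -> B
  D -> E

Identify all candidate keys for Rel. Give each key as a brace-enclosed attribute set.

{A} never appears on the right of any FD, so every key must include it.
{A, B}⁺ = {A, B, C, D, E, F, G}, which is every attribute, so {A, B} is a candidate key.
{A, F}⁺ = {A, B, C, D, E, F, G}, which is every attribute, so {A, F} is a candidate key.
No proper subset of any of these is a key, and no other minimal superkey exists.

{A, B}, {A, F}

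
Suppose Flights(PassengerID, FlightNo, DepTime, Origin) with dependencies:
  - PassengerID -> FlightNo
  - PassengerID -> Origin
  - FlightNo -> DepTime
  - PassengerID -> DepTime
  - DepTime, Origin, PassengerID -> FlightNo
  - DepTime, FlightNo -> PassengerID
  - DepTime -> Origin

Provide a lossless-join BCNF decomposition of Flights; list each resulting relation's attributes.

{DepTime, FlightNo, PassengerID}; {DepTime, Origin}

Candidate keys of the original relation: {FlightNo}, {PassengerID}.
Within {DepTime, FlightNo, Origin, PassengerID}: {DepTime}⁺ ∩ {DepTime, FlightNo, Origin, PassengerID} = {DepTime, Origin}, not the whole set, so DepTime -> Origin violates BCNF; decompose into {DepTime, Origin} and {DepTime, FlightNo, PassengerID}.
{DepTime, Origin}: every determinant is a superkey — BCNF.
{DepTime, FlightNo, PassengerID}: every determinant is a superkey — BCNF.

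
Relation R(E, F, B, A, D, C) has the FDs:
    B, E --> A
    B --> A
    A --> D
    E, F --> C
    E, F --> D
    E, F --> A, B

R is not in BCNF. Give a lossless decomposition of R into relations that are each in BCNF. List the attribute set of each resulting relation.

{A, B}; {A, D}; {B, C, E, F}

Candidate key of the original relation: {E, F}.
{A, B, C, D, E, F}: {B, E} determines {A, B, D, E} here but is not a superkey — split on B, E --> A, D, giving {A, B, D, E} and {B, C, E, F}.
{A, B, D, E}: {B} determines {A, B, D} here but is not a superkey — split on B --> A, D, giving {A, B, D} and {B, E}.
{A, B, D}: {A} determines {A, D} here but is not a superkey — split on A --> D, giving {A, D} and {A, B}.
{A, D} has no BCNF violation.
{A, B} has no BCNF violation.
{B, E} has no BCNF violation.
{B, C, E, F} has no BCNF violation.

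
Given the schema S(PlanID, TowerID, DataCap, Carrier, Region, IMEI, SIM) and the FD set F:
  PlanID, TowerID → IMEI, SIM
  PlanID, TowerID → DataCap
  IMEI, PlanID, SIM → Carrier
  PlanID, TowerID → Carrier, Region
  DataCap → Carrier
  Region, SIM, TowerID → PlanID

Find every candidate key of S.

{PlanID, TowerID}, {Region, SIM, TowerID}

{TowerID} never appears on the right of any FD, so every key must include it.
Closure of {PlanID, TowerID} is {Carrier, DataCap, IMEI, PlanID, Region, SIM, TowerID}, the whole schema; {PlanID, TowerID} is a candidate key.
Closure of {Region, SIM, TowerID} is {Carrier, DataCap, IMEI, PlanID, Region, SIM, TowerID}, the whole schema; {Region, SIM, TowerID} is a candidate key.
These are minimal and exhaustive — every other superkey contains one of them.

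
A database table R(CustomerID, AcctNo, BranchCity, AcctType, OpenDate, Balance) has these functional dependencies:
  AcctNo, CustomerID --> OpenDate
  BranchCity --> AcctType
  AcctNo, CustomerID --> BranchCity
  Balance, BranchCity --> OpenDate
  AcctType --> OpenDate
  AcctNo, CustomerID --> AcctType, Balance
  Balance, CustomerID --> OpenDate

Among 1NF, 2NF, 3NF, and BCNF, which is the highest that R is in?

Candidate key: {AcctNo, CustomerID}. Prime attributes: {AcctNo, CustomerID}.
BranchCity --> AcctType breaks BCNF: {BranchCity}⁺ = {AcctType, BranchCity, OpenDate}, so {BranchCity} is not a superkey.
BranchCity --> AcctType has non-prime {AcctType} on the right and a non-superkey on the left, so 3NF fails.
Checking every proper subset of each key, none determines a non-prime attribute — 2NF is satisfied.

2NF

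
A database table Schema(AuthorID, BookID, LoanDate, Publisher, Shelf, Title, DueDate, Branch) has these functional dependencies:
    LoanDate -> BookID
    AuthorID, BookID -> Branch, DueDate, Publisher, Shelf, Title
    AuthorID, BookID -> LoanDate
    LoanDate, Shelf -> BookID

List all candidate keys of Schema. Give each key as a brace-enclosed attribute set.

{AuthorID} never appears on the right of any FD, so every key must include it.
{AuthorID, BookID}⁺ = {AuthorID, BookID, Branch, DueDate, LoanDate, Publisher, Shelf, Title} — all of the relation — so {AuthorID, BookID} is a candidate key.
{AuthorID, LoanDate}⁺ = {AuthorID, BookID, Branch, DueDate, LoanDate, Publisher, Shelf, Title} — all of the relation — so {AuthorID, LoanDate} is a candidate key.
Any other superkey properly contains one of these, so there are no further candidate keys.

{AuthorID, BookID}, {AuthorID, LoanDate}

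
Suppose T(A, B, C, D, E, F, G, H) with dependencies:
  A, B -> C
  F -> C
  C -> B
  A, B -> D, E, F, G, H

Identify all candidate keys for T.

No FD produces {A}, so it must be in every candidate key.
{A, B}⁺ = {A, B, C, D, E, F, G, H}, which is every attribute, so {A, B} is a candidate key.
{A, C}⁺ = {A, B, C, D, E, F, G, H}, which is every attribute, so {A, C} is a candidate key.
{A, F}⁺ = {A, B, C, D, E, F, G, H}, which is every attribute, so {A, F} is a candidate key.
No proper subset of any of these is a key, and no other minimal superkey exists.

{A, B}, {A, C}, {A, F}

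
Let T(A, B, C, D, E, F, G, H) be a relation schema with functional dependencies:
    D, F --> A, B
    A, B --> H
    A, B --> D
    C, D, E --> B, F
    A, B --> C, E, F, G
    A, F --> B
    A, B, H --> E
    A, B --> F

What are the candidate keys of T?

{A, B}, {A, F}, {C, D, E}, {D, F}

{A, B}⁺ = {A, B, C, D, E, F, G, H}, which is every attribute, so {A, B} is a candidate key.
{A, F}⁺ = {A, B, C, D, E, F, G, H}, which is every attribute, so {A, F} is a candidate key.
{D, F}⁺ = {A, B, C, D, E, F, G, H}, which is every attribute, so {D, F} is a candidate key.
{C, D, E}⁺ = {A, B, C, D, E, F, G, H}, which is every attribute, so {C, D, E} is a candidate key.
No proper subset of any of these is a key, and no other minimal superkey exists.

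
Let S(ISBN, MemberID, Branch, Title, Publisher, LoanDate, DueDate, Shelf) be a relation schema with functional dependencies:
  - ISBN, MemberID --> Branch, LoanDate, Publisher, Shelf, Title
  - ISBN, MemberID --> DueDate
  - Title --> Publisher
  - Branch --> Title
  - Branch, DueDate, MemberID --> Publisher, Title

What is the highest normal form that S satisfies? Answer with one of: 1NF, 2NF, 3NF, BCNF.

Candidate key: {ISBN, MemberID}. Prime attributes: {ISBN, MemberID}.
Title --> Publisher: {Title}⁺ = {Publisher, Title}, which is not all of the attributes, so the left side is not a superkey — BCNF is violated.
Title --> Publisher has non-prime {Publisher} on the right and a non-superkey on the left, so 3NF fails.
No proper subset of a key has a non-prime attribute in its closure, so there is no partial dependency; 2NF holds.

2NF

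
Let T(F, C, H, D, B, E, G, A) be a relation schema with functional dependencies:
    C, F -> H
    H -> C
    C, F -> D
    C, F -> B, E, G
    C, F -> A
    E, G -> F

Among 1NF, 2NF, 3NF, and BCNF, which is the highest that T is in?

3NF

Candidate keys: {C, E, G}, {C, F}, {E, G, H}, {F, H}. Prime attributes: {C, E, F, G, H}.
H -> C breaks BCNF: {H}⁺ = {C, H}, so {H} is not a superkey.
But every attribute on its right side ({C}) is prime, and the same holds for every other non-superkey FD, so 3NF still holds.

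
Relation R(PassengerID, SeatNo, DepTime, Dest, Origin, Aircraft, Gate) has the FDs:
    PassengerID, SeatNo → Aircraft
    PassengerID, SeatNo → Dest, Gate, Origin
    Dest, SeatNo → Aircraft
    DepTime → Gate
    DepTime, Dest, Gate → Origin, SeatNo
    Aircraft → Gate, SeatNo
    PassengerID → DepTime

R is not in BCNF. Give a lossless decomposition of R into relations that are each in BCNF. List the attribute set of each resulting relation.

Candidate keys of the original relation: {Aircraft, PassengerID}, {Dest, PassengerID}, {PassengerID, SeatNo}.
In {Aircraft, DepTime, Dest, Gate, Origin, PassengerID, SeatNo}, {Dest, SeatNo} is not a superkey ({Dest, SeatNo}⁺ restricted to this set is {Aircraft, Dest, Gate, SeatNo}), so split on Dest, SeatNo → Aircraft, Gate into {Aircraft, Dest, Gate, SeatNo} and {DepTime, Dest, Origin, PassengerID, SeatNo}.
In {Aircraft, Dest, Gate, SeatNo}, {Aircraft} is not a superkey ({Aircraft}⁺ restricted to this set is {Aircraft, Gate, SeatNo}), so split on Aircraft → Gate, SeatNo into {Aircraft, Gate, SeatNo} and {Aircraft, Dest}.
{Aircraft, Gate, SeatNo} has no BCNF violation.
{Aircraft, Dest} has no BCNF violation.
In {DepTime, Dest, Origin, PassengerID, SeatNo}, {PassengerID} is not a superkey ({PassengerID}⁺ restricted to this set is {DepTime, PassengerID}), so split on PassengerID → DepTime into {DepTime, PassengerID} and {Dest, Origin, PassengerID, SeatNo}.
{DepTime, PassengerID} has no BCNF violation.
{Dest, Origin, PassengerID, SeatNo} has no BCNF violation.

{Aircraft, Dest}; {Aircraft, Gate, SeatNo}; {DepTime, PassengerID}; {Dest, Origin, PassengerID, SeatNo}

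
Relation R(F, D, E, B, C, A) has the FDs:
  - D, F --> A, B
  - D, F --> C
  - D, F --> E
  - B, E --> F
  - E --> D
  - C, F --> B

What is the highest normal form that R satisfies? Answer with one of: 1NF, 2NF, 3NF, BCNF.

3NF

Candidate keys: {B, E}, {D, F}, {E, F}. Prime attributes: {B, D, E, F}.
For E --> D we have {E}⁺ = {D, E}; {E} is not a superkey, so BCNF fails.
Since {D} ⊆ prime attributes and every other non-superkey FD also has a prime right side, the schema is in 3NF.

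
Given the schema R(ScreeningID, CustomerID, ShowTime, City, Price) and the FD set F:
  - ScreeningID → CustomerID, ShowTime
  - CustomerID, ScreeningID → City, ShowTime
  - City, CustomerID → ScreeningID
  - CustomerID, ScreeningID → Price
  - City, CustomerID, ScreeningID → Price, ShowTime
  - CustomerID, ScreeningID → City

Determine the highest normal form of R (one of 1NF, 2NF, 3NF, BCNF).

Candidate keys: {City, CustomerID}, {ScreeningID}. Prime attributes: {City, CustomerID, ScreeningID}.
Each dependency's left side is a superkey — BCNF holds.

BCNF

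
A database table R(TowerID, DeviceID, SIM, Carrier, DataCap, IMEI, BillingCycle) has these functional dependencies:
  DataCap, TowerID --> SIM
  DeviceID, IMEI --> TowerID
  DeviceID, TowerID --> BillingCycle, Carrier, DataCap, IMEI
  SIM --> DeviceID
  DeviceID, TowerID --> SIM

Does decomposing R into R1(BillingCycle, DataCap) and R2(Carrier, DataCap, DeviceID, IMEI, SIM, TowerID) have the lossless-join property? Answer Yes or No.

The shared attributes are {DataCap} and {DataCap}⁺ = {DataCap}.
The closure covers neither R1 nor R2 entirely; the join is not lossless.

No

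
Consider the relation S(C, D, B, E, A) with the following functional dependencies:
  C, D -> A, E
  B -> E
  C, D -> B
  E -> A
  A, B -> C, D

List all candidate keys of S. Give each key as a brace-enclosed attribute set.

{B}⁺ = {A, B, C, D, E} — all of the relation — so {B} is a candidate key.
{C, D}⁺ = {A, B, C, D, E} — all of the relation — so {C, D} is a candidate key.
These are minimal and exhaustive — every other superkey contains one of them.

{B}, {C, D}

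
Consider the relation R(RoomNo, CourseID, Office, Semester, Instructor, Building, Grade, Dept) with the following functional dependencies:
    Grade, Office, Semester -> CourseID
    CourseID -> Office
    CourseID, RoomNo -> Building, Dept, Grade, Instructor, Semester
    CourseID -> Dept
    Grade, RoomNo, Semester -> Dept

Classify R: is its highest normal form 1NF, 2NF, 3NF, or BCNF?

1NF

Candidate keys: {CourseID, RoomNo}, {Grade, Office, RoomNo, Semester}. Prime attributes: {CourseID, Grade, Office, RoomNo, Semester}.
Grade, Office, Semester -> CourseID breaks BCNF: {Grade, Office, Semester}⁺ = {CourseID, Dept, Grade, Office, Semester}, so {Grade, Office, Semester} is not a superkey.
Because {Dept} is non-prime and the left side of CourseID -> Dept is not a superkey, the relation is not in 3NF.
{CourseID} is a proper subset of the key {CourseID, RoomNo}, and {CourseID}⁺ contains the non-prime attribute {Dept} — a partial dependency, so 2NF is violated.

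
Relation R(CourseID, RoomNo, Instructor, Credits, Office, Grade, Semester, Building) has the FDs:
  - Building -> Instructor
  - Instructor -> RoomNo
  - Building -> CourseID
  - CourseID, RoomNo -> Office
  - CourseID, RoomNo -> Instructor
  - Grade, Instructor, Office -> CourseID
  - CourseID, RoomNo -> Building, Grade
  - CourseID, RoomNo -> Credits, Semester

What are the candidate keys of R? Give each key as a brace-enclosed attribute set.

{Building}, {CourseID, Instructor}, {CourseID, RoomNo}, {Grade, Instructor, Office}

Closure of {Building} is {Building, CourseID, Credits, Grade, Instructor, Office, RoomNo, Semester}, the whole schema; {Building} is a candidate key.
Closure of {CourseID, Instructor} is {Building, CourseID, Credits, Grade, Instructor, Office, RoomNo, Semester}, the whole schema; {CourseID, Instructor} is a candidate key.
Closure of {CourseID, RoomNo} is {Building, CourseID, Credits, Grade, Instructor, Office, RoomNo, Semester}, the whole schema; {CourseID, RoomNo} is a candidate key.
Closure of {Grade, Instructor, Office} is {Building, CourseID, Credits, Grade, Instructor, Office, RoomNo, Semester}, the whole schema; {Grade, Instructor, Office} is a candidate key.
No proper subset of any of these is a key, and no other minimal superkey exists.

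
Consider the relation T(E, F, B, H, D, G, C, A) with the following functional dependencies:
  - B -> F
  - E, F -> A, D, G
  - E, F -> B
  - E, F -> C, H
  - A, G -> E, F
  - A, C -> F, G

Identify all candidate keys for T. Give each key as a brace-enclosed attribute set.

{A, C}⁺ = {A, B, C, D, E, F, G, H}, which is every attribute, so {A, C} is a candidate key.
{A, G}⁺ = {A, B, C, D, E, F, G, H}, which is every attribute, so {A, G} is a candidate key.
{B, E}⁺ = {A, B, C, D, E, F, G, H}, which is every attribute, so {B, E} is a candidate key.
{E, F}⁺ = {A, B, C, D, E, F, G, H}, which is every attribute, so {E, F} is a candidate key.
No proper subset of any of these is a key, and no other minimal superkey exists.

{A, C}, {A, G}, {B, E}, {E, F}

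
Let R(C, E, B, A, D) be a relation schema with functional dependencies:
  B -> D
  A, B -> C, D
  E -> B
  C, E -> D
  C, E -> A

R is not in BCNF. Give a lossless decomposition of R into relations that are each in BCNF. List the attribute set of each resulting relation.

{A, B, C}; {A, E}; {B, D}; {B, E}

Candidate keys of the original relation: {A, E}, {C, E}.
{A, B, C, D, E}: {B} determines {B, D} here but is not a superkey — split on B -> D, giving {B, D} and {A, B, C, E}.
{B, D}: every determinant is a superkey — BCNF.
{A, B, C, E}: {A, B} determines {A, B, C} here but is not a superkey — split on A, B -> C, giving {A, B, C} and {A, B, E}.
{A, B, C}: every determinant is a superkey — BCNF.
{A, B, E}: {E} determines {B, E} here but is not a superkey — split on E -> B, giving {B, E} and {A, E}.
{B, E}: every determinant is a superkey — BCNF.
{A, E}: every determinant is a superkey — BCNF.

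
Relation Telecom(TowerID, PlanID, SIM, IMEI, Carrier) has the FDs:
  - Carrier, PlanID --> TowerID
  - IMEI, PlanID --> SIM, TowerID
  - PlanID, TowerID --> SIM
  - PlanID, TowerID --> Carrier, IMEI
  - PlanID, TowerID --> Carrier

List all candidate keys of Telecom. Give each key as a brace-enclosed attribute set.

{Carrier, PlanID}, {IMEI, PlanID}, {PlanID, TowerID}

Attributes never on any right-hand side: {PlanID} — every candidate key must contain it.
{Carrier, PlanID}⁺ = {Carrier, IMEI, PlanID, SIM, TowerID}, which is every attribute, so {Carrier, PlanID} is a candidate key.
{IMEI, PlanID}⁺ = {Carrier, IMEI, PlanID, SIM, TowerID}, which is every attribute, so {IMEI, PlanID} is a candidate key.
{PlanID, TowerID}⁺ = {Carrier, IMEI, PlanID, SIM, TowerID}, which is every attribute, so {PlanID, TowerID} is a candidate key.
No proper subset of any of these is a key, and no other minimal superkey exists.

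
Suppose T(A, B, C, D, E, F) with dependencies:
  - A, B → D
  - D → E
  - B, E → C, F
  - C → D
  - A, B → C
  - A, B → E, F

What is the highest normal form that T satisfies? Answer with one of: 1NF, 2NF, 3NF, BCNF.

Candidate key: {A, B}. Prime attributes: {A, B}.
D → E: {D}⁺ = {D, E}, which is not all of the attributes, so the left side is not a superkey — BCNF is violated.
D → E determines the non-prime attribute {E} from a non-superkey — 3NF is violated.
No non-prime attribute depends on a proper subset of any candidate key, so 2NF holds.

2NF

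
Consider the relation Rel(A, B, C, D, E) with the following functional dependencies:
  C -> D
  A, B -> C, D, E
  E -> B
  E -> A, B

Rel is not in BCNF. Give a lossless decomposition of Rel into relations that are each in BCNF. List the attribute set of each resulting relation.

Candidate keys of the original relation: {A, B}, {E}.
{A, B, C, D, E}: {C} determines {C, D} here but is not a superkey — split on C -> D, giving {C, D} and {A, B, C, E}.
{C, D}: every determinant is a superkey — BCNF.
{A, B, C, E}: every determinant is a superkey — BCNF.

{A, B, C, E}; {C, D}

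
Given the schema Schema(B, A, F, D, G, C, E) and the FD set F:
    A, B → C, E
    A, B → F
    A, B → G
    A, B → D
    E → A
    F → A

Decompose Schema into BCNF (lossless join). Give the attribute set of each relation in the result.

{A, E}; {B, C, D, E, F, G}

Candidate keys of the original relation: {A, B}, {B, E}, {B, F}.
Within {A, B, C, D, E, F, G}: {E}⁺ ∩ {A, B, C, D, E, F, G} = {A, E}, not the whole set, so E → A violates BCNF; decompose into {A, E} and {B, C, D, E, F, G}.
{A, E}: every determinant is a superkey — BCNF.
{B, C, D, E, F, G}: every determinant is a superkey — BCNF.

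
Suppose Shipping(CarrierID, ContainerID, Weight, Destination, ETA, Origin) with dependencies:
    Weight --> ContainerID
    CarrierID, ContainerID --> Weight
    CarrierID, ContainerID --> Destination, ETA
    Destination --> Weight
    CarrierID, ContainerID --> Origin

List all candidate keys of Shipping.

{CarrierID, ContainerID}, {CarrierID, Destination}, {CarrierID, Weight}

No FD produces {CarrierID}, so it must be in every candidate key.
{CarrierID, ContainerID} is a candidate key since {CarrierID, ContainerID}⁺ = {CarrierID, ContainerID, Destination, ETA, Origin, Weight} covers every attribute.
{CarrierID, Destination} is a candidate key since {CarrierID, Destination}⁺ = {CarrierID, ContainerID, Destination, ETA, Origin, Weight} covers every attribute.
{CarrierID, Weight} is a candidate key since {CarrierID, Weight}⁺ = {CarrierID, ContainerID, Destination, ETA, Origin, Weight} covers every attribute.
These are minimal and exhaustive — every other superkey contains one of them.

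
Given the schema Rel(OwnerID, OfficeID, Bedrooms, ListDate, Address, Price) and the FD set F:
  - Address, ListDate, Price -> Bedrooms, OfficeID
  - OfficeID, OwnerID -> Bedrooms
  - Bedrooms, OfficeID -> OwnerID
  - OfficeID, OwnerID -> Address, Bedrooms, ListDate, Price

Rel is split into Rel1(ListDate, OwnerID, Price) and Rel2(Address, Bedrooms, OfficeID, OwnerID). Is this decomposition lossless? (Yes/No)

Rel1 ∩ Rel2 = {OwnerID}; its closure under F is {OwnerID}.
Rel1 ⊄ {OwnerID} and Rel2 ⊄ {OwnerID}, so the split is lossy.

No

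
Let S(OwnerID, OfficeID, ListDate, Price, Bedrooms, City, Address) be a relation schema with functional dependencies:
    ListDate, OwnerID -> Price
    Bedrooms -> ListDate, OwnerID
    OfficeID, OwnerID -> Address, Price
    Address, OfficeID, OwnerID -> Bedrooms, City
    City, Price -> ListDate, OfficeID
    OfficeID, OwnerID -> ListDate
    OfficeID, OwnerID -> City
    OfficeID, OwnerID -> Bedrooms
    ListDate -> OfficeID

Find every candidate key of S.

{Bedrooms}, {City, OwnerID, Price}, {ListDate, OwnerID}, {OfficeID, OwnerID}

Closure of {Bedrooms} is {Address, Bedrooms, City, ListDate, OfficeID, OwnerID, Price}, the whole schema; {Bedrooms} is a candidate key.
Closure of {ListDate, OwnerID} is {Address, Bedrooms, City, ListDate, OfficeID, OwnerID, Price}, the whole schema; {ListDate, OwnerID} is a candidate key.
Closure of {OfficeID, OwnerID} is {Address, Bedrooms, City, ListDate, OfficeID, OwnerID, Price}, the whole schema; {OfficeID, OwnerID} is a candidate key.
Closure of {City, OwnerID, Price} is {Address, Bedrooms, City, ListDate, OfficeID, OwnerID, Price}, the whole schema; {City, OwnerID, Price} is a candidate key.
These are minimal and exhaustive — every other superkey contains one of them.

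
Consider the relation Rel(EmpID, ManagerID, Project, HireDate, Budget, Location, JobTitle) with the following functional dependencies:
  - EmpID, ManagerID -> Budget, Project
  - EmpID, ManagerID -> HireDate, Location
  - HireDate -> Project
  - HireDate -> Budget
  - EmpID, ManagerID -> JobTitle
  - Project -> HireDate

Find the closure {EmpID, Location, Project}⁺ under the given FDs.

Start with {EmpID, Location, Project}.
Project -> HireDate applies; add {HireDate} → now {EmpID, HireDate, Location, Project}.
HireDate -> Budget applies; add {Budget} → now {Budget, EmpID, HireDate, Location, Project}.
No further FD applies.

{Budget, EmpID, HireDate, Location, Project}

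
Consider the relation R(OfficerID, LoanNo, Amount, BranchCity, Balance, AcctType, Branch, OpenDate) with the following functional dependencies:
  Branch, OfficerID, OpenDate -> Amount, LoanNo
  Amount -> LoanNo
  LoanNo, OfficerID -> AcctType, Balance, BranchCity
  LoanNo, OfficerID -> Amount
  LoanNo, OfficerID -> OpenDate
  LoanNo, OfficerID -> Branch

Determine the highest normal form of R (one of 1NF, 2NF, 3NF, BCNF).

3NF

Candidate keys: {Amount, OfficerID}, {Branch, OfficerID, OpenDate}, {LoanNo, OfficerID}. Prime attributes: {Amount, Branch, LoanNo, OfficerID, OpenDate}.
For Amount -> LoanNo we have {Amount}⁺ = {Amount, LoanNo}; {Amount} is not a superkey, so BCNF fails.
But every attribute on its right side ({LoanNo}) is prime, and the same holds for every other non-superkey FD, so 3NF still holds.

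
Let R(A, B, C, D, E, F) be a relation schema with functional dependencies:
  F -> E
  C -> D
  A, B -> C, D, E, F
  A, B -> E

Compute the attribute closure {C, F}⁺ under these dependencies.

Start with {C, F}.
F -> E applies; add {E} → now {C, E, F}.
C -> D applies; add {D} → now {C, D, E, F}.
No further FD applies.

{C, D, E, F}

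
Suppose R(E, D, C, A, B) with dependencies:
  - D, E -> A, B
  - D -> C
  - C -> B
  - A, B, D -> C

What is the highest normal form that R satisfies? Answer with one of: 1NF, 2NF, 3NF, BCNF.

1NF

Candidate key: {D, E}. Prime attributes: {D, E}.
For D -> C we have {D}⁺ = {B, C, D}; {D} is not a superkey, so BCNF fails.
D -> C determines the non-prime attribute {C} from a non-superkey — 3NF is violated.
{D} is a proper subset of the key {D, E}, and {D}⁺ contains the non-prime attributes {B, C} — a partial dependency, so 2NF is violated.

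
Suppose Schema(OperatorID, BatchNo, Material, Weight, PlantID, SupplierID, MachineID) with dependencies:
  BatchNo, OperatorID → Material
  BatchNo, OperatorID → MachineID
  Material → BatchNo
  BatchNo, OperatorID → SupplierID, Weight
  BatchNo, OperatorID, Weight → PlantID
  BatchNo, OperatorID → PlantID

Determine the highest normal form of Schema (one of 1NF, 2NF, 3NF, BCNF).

Candidate keys: {BatchNo, OperatorID}, {Material, OperatorID}. Prime attributes: {BatchNo, Material, OperatorID}.
For Material → BatchNo we have {Material}⁺ = {BatchNo, Material}; {Material} is not a superkey, so BCNF fails.
Since {BatchNo} ⊆ prime attributes and every other non-superkey FD also has a prime right side, the schema is in 3NF.

3NF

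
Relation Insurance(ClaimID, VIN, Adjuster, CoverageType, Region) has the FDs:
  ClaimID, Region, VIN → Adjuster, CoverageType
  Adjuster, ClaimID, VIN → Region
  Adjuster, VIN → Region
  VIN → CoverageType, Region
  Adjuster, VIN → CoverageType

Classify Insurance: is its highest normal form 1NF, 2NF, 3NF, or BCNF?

Candidate key: {ClaimID, VIN}. Prime attributes: {ClaimID, VIN}.
For Adjuster, VIN → Region we have {Adjuster, VIN}⁺ = {Adjuster, CoverageType, Region, VIN}; {Adjuster, VIN} is not a superkey, so BCNF fails.
Adjuster, VIN → Region determines the non-prime attribute {Region} from a non-superkey — 3NF is violated.
Since {VIN} ⊂ {ClaimID, VIN} and {VIN}⁺ ⊇ {CoverageType, Region} with {CoverageType, Region} non-prime, there is a partial dependency; 2NF fails.

1NF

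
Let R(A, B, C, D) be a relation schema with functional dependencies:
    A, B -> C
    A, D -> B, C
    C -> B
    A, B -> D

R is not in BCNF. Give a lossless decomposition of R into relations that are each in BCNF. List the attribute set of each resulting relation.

Candidate keys of the original relation: {A, B}, {A, C}, {A, D}.
Within {A, B, C, D}: {C}⁺ ∩ {A, B, C, D} = {B, C}, not the whole set, so C -> B violates BCNF; decompose into {B, C} and {A, C, D}.
{B, C}: every determinant is a superkey — BCNF.
{A, C, D}: every determinant is a superkey — BCNF.

{A, C, D}; {B, C}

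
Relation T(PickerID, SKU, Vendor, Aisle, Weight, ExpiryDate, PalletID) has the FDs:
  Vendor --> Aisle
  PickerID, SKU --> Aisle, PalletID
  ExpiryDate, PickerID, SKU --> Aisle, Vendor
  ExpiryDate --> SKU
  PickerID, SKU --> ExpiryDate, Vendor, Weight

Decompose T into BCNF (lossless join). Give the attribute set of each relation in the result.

{Aisle, Vendor}; {ExpiryDate, PalletID, PickerID, Vendor, Weight}; {ExpiryDate, SKU}

Candidate keys of the original relation: {ExpiryDate, PickerID}, {PickerID, SKU}.
In {Aisle, ExpiryDate, PalletID, PickerID, SKU, Vendor, Weight}, {Vendor} is not a superkey ({Vendor}⁺ restricted to this set is {Aisle, Vendor}), so split on Vendor --> Aisle into {Aisle, Vendor} and {ExpiryDate, PalletID, PickerID, SKU, Vendor, Weight}.
{Aisle, Vendor}: every determinant is a superkey — BCNF.
In {ExpiryDate, PalletID, PickerID, SKU, Vendor, Weight}, {ExpiryDate} is not a superkey ({ExpiryDate}⁺ restricted to this set is {ExpiryDate, SKU}), so split on ExpiryDate --> SKU into {ExpiryDate, SKU} and {ExpiryDate, PalletID, PickerID, Vendor, Weight}.
{ExpiryDate, SKU}: every determinant is a superkey — BCNF.
{ExpiryDate, PalletID, PickerID, Vendor, Weight}: every determinant is a superkey — BCNF.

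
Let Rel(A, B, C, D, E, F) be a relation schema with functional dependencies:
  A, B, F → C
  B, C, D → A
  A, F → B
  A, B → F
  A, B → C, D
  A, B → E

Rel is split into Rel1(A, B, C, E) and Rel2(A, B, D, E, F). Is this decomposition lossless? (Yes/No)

Rel1 ∩ Rel2 = {A, B, E}; its closure under F is {A, B, C, D, E, F}.
Rel1 is contained in that closure, so Rel1 ∩ Rel2 → Rel1 holds and the join is lossless.

Yes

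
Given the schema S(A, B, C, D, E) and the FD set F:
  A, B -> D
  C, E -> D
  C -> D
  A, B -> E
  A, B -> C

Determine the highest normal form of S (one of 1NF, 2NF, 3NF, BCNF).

Candidate key: {A, B}. Prime attributes: {A, B}.
C, E -> D breaks BCNF: {C, E}⁺ = {C, D, E}, so {C, E} is not a superkey.
C, E -> D has non-prime {D} on the right and a non-superkey on the left, so 3NF fails.
Checking every proper subset of each key, none determines a non-prime attribute — 2NF is satisfied.

2NF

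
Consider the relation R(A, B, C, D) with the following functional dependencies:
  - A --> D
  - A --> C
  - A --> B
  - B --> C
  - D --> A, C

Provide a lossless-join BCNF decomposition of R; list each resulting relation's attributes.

Candidate keys of the original relation: {A}, {D}.
In {A, B, C, D}, {B} is not a superkey ({B}⁺ restricted to this set is {B, C}), so split on B --> C into {B, C} and {A, B, D}.
{B, C} is in BCNF.
{A, B, D} is in BCNF.

{A, B, D}; {B, C}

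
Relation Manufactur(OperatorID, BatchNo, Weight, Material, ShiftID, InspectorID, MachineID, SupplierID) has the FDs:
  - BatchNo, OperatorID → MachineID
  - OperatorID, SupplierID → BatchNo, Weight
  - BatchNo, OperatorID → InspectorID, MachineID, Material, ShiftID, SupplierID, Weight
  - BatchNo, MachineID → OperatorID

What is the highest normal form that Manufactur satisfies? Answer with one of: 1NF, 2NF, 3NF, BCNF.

BCNF

Candidate keys: {BatchNo, MachineID}, {BatchNo, OperatorID}, {OperatorID, SupplierID}. Prime attributes: {BatchNo, MachineID, OperatorID, SupplierID}.
Every FD has a superkey on the left, so the relation is in BCNF.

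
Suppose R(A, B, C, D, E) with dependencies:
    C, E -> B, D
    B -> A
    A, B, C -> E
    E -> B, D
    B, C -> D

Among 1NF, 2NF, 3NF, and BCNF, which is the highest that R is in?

1NF

Candidate keys: {B, C}, {C, E}. Prime attributes: {B, C, E}.
B -> A: {B}⁺ = {A, B}, which is not all of the attributes, so the left side is not a superkey — BCNF is violated.
B -> A has non-prime {A} on the right and a non-superkey on the left, so 3NF fails.
The proper key subset {B} of {B, C} determines non-prime {A}, so the relation is not even in 2NF.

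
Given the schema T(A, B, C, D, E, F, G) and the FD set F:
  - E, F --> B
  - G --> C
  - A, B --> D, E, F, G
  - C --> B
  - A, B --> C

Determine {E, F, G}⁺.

Start with {E, F, G}.
E, F --> B applies; add {B} → now {B, E, F, G}.
G --> C applies; add {C} → now {B, C, E, F, G}.
No further FD applies.

{B, C, E, F, G}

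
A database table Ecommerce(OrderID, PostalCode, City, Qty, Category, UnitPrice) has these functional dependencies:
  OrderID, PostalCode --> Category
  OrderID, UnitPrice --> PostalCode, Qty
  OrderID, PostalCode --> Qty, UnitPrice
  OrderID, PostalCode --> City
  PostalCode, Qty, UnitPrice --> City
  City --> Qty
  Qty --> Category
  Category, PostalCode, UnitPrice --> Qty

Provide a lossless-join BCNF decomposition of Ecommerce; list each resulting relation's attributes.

{Category, Qty}; {City, PostalCode, UnitPrice}; {City, Qty}; {OrderID, PostalCode, Qty, UnitPrice}

Candidate keys of the original relation: {OrderID, PostalCode}, {OrderID, UnitPrice}.
In {Category, City, OrderID, PostalCode, Qty, UnitPrice}, {PostalCode, Qty, UnitPrice} is not a superkey ({PostalCode, Qty, UnitPrice}⁺ restricted to this set is {Category, City, PostalCode, Qty, UnitPrice}), so split on PostalCode, Qty, UnitPrice --> Category, City into {Category, City, PostalCode, Qty, UnitPrice} and {OrderID, PostalCode, Qty, UnitPrice}.
In {Category, City, PostalCode, Qty, UnitPrice}, {City} is not a superkey ({City}⁺ restricted to this set is {Category, City, Qty}), so split on City --> Category, Qty into {Category, City, Qty} and {City, PostalCode, UnitPrice}.
In {Category, City, Qty}, {Qty} is not a superkey ({Qty}⁺ restricted to this set is {Category, Qty}), so split on Qty --> Category into {Category, Qty} and {City, Qty}.
{Category, Qty} has no BCNF violation.
{City, Qty} has no BCNF violation.
{City, PostalCode, UnitPrice} has no BCNF violation.
{OrderID, PostalCode, Qty, UnitPrice} has no BCNF violation.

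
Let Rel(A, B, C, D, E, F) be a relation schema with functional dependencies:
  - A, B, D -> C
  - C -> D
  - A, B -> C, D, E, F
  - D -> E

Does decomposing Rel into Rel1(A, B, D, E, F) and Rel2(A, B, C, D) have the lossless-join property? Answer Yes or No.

Yes

The shared attributes are {A, B, D} and {A, B, D}⁺ = {A, B, C, D, E, F}.
Since Rel1 ⊆ {A, B, C, D, E, F}, the intersection is a superkey of Rel1; the decomposition is lossless.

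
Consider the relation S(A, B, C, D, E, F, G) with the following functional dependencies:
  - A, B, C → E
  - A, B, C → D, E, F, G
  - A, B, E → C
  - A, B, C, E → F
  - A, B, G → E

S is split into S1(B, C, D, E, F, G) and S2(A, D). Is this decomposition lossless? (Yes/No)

Common attributes: {D}; their closure is {D}.
Neither S1 nor S2 is contained in that closure, so the decomposition is lossy.

No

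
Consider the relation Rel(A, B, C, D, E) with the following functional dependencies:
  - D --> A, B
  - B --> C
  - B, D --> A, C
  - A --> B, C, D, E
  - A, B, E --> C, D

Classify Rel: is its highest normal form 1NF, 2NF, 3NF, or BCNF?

2NF

Candidate keys: {A}, {D}. Prime attributes: {A, D}.
B --> C breaks BCNF: {B}⁺ = {B, C}, so {B} is not a superkey.
B --> C has non-prime {C} on the right and a non-superkey on the left, so 3NF fails.
With only single-attribute keys there can be no partial dependency, so 2NF holds.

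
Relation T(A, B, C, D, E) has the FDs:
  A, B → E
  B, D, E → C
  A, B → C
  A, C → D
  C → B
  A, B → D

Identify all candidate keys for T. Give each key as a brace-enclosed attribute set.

{A, B}, {A, C}

No FD produces {A}, so it must be in every candidate key.
Closure of {A, B} is {A, B, C, D, E}, the whole schema; {A, B} is a candidate key.
Closure of {A, C} is {A, B, C, D, E}, the whole schema; {A, C} is a candidate key.
Any other superkey properly contains one of these, so there are no further candidate keys.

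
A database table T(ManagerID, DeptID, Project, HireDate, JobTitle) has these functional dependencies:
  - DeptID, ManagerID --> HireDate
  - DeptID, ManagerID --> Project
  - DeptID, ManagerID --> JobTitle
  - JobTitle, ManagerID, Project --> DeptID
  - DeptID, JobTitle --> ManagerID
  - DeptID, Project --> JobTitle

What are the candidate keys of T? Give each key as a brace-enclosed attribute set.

Closure of {DeptID, JobTitle} is {DeptID, HireDate, JobTitle, ManagerID, Project}, the whole schema; {DeptID, JobTitle} is a candidate key.
Closure of {DeptID, ManagerID} is {DeptID, HireDate, JobTitle, ManagerID, Project}, the whole schema; {DeptID, ManagerID} is a candidate key.
Closure of {DeptID, Project} is {DeptID, HireDate, JobTitle, ManagerID, Project}, the whole schema; {DeptID, Project} is a candidate key.
Closure of {JobTitle, ManagerID, Project} is {DeptID, HireDate, JobTitle, ManagerID, Project}, the whole schema; {JobTitle, ManagerID, Project} is a candidate key.
These are minimal and exhaustive — every other superkey contains one of them.

{DeptID, JobTitle}, {DeptID, ManagerID}, {DeptID, Project}, {JobTitle, ManagerID, Project}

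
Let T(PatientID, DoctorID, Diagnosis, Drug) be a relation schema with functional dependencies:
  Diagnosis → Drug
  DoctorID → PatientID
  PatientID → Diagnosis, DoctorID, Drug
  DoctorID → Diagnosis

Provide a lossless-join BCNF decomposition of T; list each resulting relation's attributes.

Candidate keys of the original relation: {DoctorID}, {PatientID}.
{Diagnosis, DoctorID, Drug, PatientID}: {Diagnosis} determines {Diagnosis, Drug} here but is not a superkey — split on Diagnosis → Drug, giving {Diagnosis, Drug} and {Diagnosis, DoctorID, PatientID}.
{Diagnosis, Drug} has no BCNF violation.
{Diagnosis, DoctorID, PatientID} has no BCNF violation.

{Diagnosis, DoctorID, PatientID}; {Diagnosis, Drug}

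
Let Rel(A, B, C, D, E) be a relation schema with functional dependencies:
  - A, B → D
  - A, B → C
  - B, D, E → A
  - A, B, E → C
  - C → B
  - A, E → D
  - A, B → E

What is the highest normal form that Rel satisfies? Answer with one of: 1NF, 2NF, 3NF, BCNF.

3NF

Candidate keys: {A, B}, {A, C}, {B, D, E}, {C, D, E}. Prime attributes: {A, B, C, D, E}.
C → B breaks BCNF: {C}⁺ = {B, C}, so {C} is not a superkey.
Its right-hand attributes {B} are all prime, as are those of every other non-superkey FD — the relation is in 3NF.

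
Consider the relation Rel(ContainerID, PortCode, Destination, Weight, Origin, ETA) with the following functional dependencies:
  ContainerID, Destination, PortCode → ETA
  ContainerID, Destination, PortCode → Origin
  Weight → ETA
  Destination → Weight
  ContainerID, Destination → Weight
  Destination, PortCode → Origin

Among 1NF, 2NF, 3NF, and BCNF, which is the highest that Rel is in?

1NF

Candidate key: {ContainerID, Destination, PortCode}. Prime attributes: {ContainerID, Destination, PortCode}.
For Weight → ETA we have {Weight}⁺ = {ETA, Weight}; {Weight} is not a superkey, so BCNF fails.
Weight → ETA determines the non-prime attribute {ETA} from a non-superkey — 3NF is violated.
The proper key subset {Destination} of {ContainerID, Destination, PortCode} determines non-prime {ETA, Weight}, so the relation is not even in 2NF.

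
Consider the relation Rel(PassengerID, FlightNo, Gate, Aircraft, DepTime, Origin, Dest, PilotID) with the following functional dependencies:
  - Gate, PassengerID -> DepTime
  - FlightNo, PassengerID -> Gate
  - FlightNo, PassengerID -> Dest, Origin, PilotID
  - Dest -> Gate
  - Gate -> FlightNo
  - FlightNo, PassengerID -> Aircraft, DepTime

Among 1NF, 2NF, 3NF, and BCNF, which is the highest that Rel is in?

Candidate keys: {Dest, PassengerID}, {FlightNo, PassengerID}, {Gate, PassengerID}. Prime attributes: {Dest, FlightNo, Gate, PassengerID}.
Dest -> Gate: {Dest}⁺ = {Dest, FlightNo, Gate}, which is not all of the attributes, so the left side is not a superkey — BCNF is violated.
Since {Gate} ⊆ prime attributes and every other non-superkey FD also has a prime right side, the schema is in 3NF.

3NF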